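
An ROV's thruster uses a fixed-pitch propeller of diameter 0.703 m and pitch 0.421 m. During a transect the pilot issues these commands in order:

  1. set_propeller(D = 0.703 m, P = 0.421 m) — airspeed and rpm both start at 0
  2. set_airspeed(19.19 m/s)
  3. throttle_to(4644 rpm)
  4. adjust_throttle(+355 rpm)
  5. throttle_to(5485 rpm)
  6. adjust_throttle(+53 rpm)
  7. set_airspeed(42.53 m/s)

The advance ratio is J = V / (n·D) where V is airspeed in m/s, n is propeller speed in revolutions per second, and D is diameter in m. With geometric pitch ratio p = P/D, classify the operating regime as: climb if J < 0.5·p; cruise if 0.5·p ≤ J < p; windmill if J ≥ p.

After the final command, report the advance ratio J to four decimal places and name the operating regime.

set_propeller: D = 0.703 m, P = 0.421 m (p = P/D = 0.598862); state ← (V=0, rpm=0)
set_airspeed(19.19): V ← 19.19 m/s
throttle_to(4644): rpm ← 4644
adjust_throttle(+355): rpm ← 4644 +355 = 4999
throttle_to(5485): rpm ← 5485
adjust_throttle(+53): rpm ← 5485 +53 = 5538
set_airspeed(42.53): V ← 42.53 m/s
final state: V = 42.53 m/s, rpm = 5538 → n = rpm/60 = 92.300000 rev/s
J = V / (n·D) = 42.53 / (92.300000 × 0.703) = 0.655448
regime bands: climb J<0.2994 | cruise [0.2994, 0.5989) | windmill J≥0.5989
J = 0.6554 → windmill

J = 0.6554, regime = windmill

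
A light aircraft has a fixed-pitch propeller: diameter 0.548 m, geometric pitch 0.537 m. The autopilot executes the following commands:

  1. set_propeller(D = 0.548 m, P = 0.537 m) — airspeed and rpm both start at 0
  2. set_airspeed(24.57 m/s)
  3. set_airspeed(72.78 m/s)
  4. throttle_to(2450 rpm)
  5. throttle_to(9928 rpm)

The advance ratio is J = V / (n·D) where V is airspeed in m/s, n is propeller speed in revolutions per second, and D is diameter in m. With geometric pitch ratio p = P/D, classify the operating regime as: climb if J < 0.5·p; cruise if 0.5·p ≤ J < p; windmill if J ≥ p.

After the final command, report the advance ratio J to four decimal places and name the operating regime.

set_propeller: D = 0.548 m, P = 0.537 m (p = P/D = 0.979927); state ← (V=0, rpm=0)
set_airspeed(24.57): V ← 24.57 m/s
set_airspeed(72.78): V ← 72.78 m/s
throttle_to(2450): rpm ← 2450
throttle_to(9928): rpm ← 9928
final state: V = 72.78 m/s, rpm = 9928 → n = rpm/60 = 165.466667 rev/s
J = V / (n·D) = 72.78 / (165.466667 × 0.548) = 0.802640
regime bands: climb J<0.4900 | cruise [0.4900, 0.9799) | windmill J≥0.9799
J = 0.8026 → cruise

J = 0.8026, regime = cruise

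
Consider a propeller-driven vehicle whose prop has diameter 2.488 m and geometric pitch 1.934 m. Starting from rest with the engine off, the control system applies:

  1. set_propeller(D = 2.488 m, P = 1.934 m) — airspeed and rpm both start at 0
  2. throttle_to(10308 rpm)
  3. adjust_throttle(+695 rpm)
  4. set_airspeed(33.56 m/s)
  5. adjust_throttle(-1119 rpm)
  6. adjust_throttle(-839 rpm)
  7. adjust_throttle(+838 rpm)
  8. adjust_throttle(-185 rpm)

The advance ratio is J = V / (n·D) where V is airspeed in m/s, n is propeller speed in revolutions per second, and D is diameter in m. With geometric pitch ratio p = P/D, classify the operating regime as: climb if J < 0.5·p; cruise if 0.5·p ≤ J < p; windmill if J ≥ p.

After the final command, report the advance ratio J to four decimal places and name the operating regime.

set_propeller: D = 2.488 m, P = 1.934 m (p = P/D = 0.777331); state ← (V=0, rpm=0)
throttle_to(10308): rpm ← 10308
adjust_throttle(+695): rpm ← 10308 +695 = 11003
set_airspeed(33.56): V ← 33.56 m/s
adjust_throttle(-1119): rpm ← 11003 -1119 = 9884
adjust_throttle(-839): rpm ← 9884 -839 = 9045
adjust_throttle(+838): rpm ← 9045 +838 = 9883
adjust_throttle(-185): rpm ← 9883 -185 = 9698
final state: V = 33.56 m/s, rpm = 9698 → n = rpm/60 = 161.633333 rev/s
J = V / (n·D) = 33.56 / (161.633333 × 2.488) = 0.083453
regime bands: climb J<0.3887 | cruise [0.3887, 0.7773) | windmill J≥0.7773
J = 0.0835 → climb

J = 0.0835, regime = climb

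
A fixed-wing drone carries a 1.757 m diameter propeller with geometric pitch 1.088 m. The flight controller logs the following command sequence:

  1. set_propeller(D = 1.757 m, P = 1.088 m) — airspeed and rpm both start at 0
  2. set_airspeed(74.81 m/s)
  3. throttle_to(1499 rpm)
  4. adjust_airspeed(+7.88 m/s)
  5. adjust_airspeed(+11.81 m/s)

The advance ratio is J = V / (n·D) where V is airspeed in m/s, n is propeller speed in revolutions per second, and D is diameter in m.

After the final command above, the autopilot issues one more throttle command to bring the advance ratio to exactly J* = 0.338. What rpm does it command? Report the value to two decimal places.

rpm = 9547.61

set_propeller: D = 1.757 m, P = 1.088 m (p = P/D = 0.619237); state ← (V=0, rpm=0)
set_airspeed(74.81): V ← 74.81 m/s
throttle_to(1499): rpm ← 1499
adjust_airspeed(+7.88): V ← 74.81 +7.88 = 82.69 m/s
adjust_airspeed(+11.81): V ← 82.69 +11.81 = 94.5 m/s
final state: V = 94.5 m/s, rpm = 1499 → n = rpm/60 = 24.983333 rev/s
target J* = 0.338; solve J* = V/(n·D) for n: n = V/(J*·D) = 94.5/(0.338 × 1.757) = 159.126806 rev/s
rpm = 60·n = 9547.608383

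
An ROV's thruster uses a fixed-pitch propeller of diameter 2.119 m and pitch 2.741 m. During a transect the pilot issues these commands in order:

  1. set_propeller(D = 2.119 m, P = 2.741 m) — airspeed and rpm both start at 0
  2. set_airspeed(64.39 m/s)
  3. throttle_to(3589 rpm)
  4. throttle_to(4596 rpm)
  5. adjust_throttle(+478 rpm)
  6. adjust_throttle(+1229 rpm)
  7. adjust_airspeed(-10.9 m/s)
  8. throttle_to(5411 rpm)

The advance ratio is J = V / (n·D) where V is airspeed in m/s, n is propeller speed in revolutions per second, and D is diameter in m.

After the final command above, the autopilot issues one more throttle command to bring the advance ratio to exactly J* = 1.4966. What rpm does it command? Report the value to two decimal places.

rpm = 1012.02

set_propeller: D = 2.119 m, P = 2.741 m (p = P/D = 1.293535); state ← (V=0, rpm=0)
set_airspeed(64.39): V ← 64.39 m/s
throttle_to(3589): rpm ← 3589
throttle_to(4596): rpm ← 4596
adjust_throttle(+478): rpm ← 4596 +478 = 5074
adjust_throttle(+1229): rpm ← 5074 +1229 = 6303
adjust_airspeed(-10.9): V ← 64.39 -10.9 = 53.49 m/s
throttle_to(5411): rpm ← 5411
final state: V = 53.49 m/s, rpm = 5411 → n = rpm/60 = 90.183333 rev/s
target J* = 1.4966; solve J* = V/(n·D) for n: n = V/(J*·D) = 53.49/(1.4966 × 2.119) = 16.866924 rev/s
rpm = 60·n = 1012.015469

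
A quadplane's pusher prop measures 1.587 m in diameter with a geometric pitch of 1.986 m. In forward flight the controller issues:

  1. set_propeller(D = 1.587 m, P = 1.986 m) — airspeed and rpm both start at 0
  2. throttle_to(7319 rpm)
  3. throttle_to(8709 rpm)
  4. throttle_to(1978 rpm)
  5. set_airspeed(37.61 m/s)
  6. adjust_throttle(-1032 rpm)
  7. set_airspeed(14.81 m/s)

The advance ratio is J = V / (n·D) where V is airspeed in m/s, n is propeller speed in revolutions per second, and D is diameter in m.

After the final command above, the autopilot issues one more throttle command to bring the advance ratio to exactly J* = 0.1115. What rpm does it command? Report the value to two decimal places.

set_propeller: D = 1.587 m, P = 1.986 m (p = P/D = 1.251418); state ← (V=0, rpm=0)
throttle_to(7319): rpm ← 7319
throttle_to(8709): rpm ← 8709
throttle_to(1978): rpm ← 1978
set_airspeed(37.61): V ← 37.61 m/s
adjust_throttle(-1032): rpm ← 1978 -1032 = 946
set_airspeed(14.81): V ← 14.81 m/s
final state: V = 14.81 m/s, rpm = 946 → n = rpm/60 = 15.766667 rev/s
target J* = 0.1115; solve J* = V/(n·D) for n: n = V/(J*·D) = 14.81/(0.1115 × 1.587) = 83.695723 rev/s
rpm = 60·n = 5021.743369

rpm = 5021.74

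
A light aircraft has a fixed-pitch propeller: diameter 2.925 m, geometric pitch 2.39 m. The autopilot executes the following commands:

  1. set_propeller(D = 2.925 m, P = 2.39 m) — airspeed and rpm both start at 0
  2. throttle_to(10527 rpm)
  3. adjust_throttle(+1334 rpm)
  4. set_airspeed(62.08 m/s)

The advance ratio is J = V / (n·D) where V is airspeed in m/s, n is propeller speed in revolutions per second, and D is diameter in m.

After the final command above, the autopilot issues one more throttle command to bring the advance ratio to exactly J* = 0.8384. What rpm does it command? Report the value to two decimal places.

set_propeller: D = 2.925 m, P = 2.39 m (p = P/D = 0.817094); state ← (V=0, rpm=0)
throttle_to(10527): rpm ← 10527
adjust_throttle(+1334): rpm ← 10527 +1334 = 11861
set_airspeed(62.08): V ← 62.08 m/s
final state: V = 62.08 m/s, rpm = 11861 → n = rpm/60 = 197.683333 rev/s
target J* = 0.8384; solve J* = V/(n·D) for n: n = V/(J*·D) = 62.08/(0.8384 × 2.925) = 25.314804 rev/s
rpm = 60·n = 1518.888236

rpm = 1518.89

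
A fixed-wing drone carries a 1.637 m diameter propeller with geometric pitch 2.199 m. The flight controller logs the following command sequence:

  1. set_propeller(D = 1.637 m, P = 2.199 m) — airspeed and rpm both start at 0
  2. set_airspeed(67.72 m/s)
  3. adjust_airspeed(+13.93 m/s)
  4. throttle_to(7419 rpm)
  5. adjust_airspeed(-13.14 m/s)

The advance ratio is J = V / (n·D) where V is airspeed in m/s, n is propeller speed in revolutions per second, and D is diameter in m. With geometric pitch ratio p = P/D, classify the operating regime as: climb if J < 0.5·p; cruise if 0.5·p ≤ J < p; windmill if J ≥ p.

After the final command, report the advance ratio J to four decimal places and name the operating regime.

set_propeller: D = 1.637 m, P = 2.199 m (p = P/D = 1.343311); state ← (V=0, rpm=0)
set_airspeed(67.72): V ← 67.72 m/s
adjust_airspeed(+13.93): V ← 67.72 +13.93 = 81.65 m/s
throttle_to(7419): rpm ← 7419
adjust_airspeed(-13.14): V ← 81.65 -13.14 = 68.51 m/s
final state: V = 68.51 m/s, rpm = 7419 → n = rpm/60 = 123.650000 rev/s
J = V / (n·D) = 68.51 / (123.650000 × 1.637) = 0.338463
regime bands: climb J<0.6717 | cruise [0.6717, 1.3433) | windmill J≥1.3433
J = 0.3385 → climb

J = 0.3385, regime = climb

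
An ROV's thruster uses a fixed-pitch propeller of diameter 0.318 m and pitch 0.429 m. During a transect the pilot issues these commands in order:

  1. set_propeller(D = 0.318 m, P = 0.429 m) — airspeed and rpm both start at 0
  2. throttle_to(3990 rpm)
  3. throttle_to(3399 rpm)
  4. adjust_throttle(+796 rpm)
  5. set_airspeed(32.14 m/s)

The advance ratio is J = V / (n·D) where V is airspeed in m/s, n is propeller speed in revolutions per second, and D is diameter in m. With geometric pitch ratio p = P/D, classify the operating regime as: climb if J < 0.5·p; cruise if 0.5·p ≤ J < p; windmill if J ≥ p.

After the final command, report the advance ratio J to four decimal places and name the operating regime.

J = 1.4456, regime = windmill

set_propeller: D = 0.318 m, P = 0.429 m (p = P/D = 1.349057); state ← (V=0, rpm=0)
throttle_to(3990): rpm ← 3990
throttle_to(3399): rpm ← 3399
adjust_throttle(+796): rpm ← 3399 +796 = 4195
set_airspeed(32.14): V ← 32.14 m/s
final state: V = 32.14 m/s, rpm = 4195 → n = rpm/60 = 69.916667 rev/s
J = V / (n·D) = 32.14 / (69.916667 × 0.318) = 1.445566
regime bands: climb J<0.6745 | cruise [0.6745, 1.3491) | windmill J≥1.3491
J = 1.4456 → windmill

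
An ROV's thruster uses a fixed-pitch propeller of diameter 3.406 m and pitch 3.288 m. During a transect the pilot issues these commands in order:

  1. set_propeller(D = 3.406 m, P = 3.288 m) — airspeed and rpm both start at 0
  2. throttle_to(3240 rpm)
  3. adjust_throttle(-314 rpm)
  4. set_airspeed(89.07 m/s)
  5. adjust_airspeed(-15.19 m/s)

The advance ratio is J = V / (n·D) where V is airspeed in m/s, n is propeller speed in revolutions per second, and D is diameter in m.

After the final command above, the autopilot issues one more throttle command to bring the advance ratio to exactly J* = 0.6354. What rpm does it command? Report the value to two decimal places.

rpm = 2048.27

set_propeller: D = 3.406 m, P = 3.288 m (p = P/D = 0.965355); state ← (V=0, rpm=0)
throttle_to(3240): rpm ← 3240
adjust_throttle(-314): rpm ← 3240 -314 = 2926
set_airspeed(89.07): V ← 89.07 m/s
adjust_airspeed(-15.19): V ← 89.07 -15.19 = 73.88 m/s
final state: V = 73.88 m/s, rpm = 2926 → n = rpm/60 = 48.766667 rev/s
target J* = 0.6354; solve J* = V/(n·D) for n: n = V/(J*·D) = 73.88/(0.6354 × 3.406) = 34.137761 rev/s
rpm = 60·n = 2048.265656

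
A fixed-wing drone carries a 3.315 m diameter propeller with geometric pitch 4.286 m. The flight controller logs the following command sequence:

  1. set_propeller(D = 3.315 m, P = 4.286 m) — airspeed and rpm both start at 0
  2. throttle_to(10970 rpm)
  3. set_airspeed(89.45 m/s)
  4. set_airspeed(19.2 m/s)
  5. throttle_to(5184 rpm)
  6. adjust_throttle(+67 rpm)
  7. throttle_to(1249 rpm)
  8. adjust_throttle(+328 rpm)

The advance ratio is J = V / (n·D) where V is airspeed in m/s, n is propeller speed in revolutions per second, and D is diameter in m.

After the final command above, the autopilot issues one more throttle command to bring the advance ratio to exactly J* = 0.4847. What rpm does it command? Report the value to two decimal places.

rpm = 716.96

set_propeller: D = 3.315 m, P = 4.286 m (p = P/D = 1.292911); state ← (V=0, rpm=0)
throttle_to(10970): rpm ← 10970
set_airspeed(89.45): V ← 89.45 m/s
set_airspeed(19.2): V ← 19.2 m/s
throttle_to(5184): rpm ← 5184
adjust_throttle(+67): rpm ← 5184 +67 = 5251
throttle_to(1249): rpm ← 1249
adjust_throttle(+328): rpm ← 1249 +328 = 1577
final state: V = 19.2 m/s, rpm = 1577 → n = rpm/60 = 26.283333 rev/s
target J* = 0.4847; solve J* = V/(n·D) for n: n = V/(J*·D) = 19.2/(0.4847 × 3.315) = 11.949361 rev/s
rpm = 60·n = 716.961651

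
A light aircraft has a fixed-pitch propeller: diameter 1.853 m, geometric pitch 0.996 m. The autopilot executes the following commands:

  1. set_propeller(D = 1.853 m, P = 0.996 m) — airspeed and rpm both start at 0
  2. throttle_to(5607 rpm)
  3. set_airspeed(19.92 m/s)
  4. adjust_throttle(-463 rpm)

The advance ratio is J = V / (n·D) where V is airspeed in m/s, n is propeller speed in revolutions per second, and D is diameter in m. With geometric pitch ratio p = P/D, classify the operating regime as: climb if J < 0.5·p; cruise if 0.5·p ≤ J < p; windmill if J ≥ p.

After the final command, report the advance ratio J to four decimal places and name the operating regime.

set_propeller: D = 1.853 m, P = 0.996 m (p = P/D = 0.537507); state ← (V=0, rpm=0)
throttle_to(5607): rpm ← 5607
set_airspeed(19.92): V ← 19.92 m/s
adjust_throttle(-463): rpm ← 5607 -463 = 5144
final state: V = 19.92 m/s, rpm = 5144 → n = rpm/60 = 85.733333 rev/s
J = V / (n·D) = 19.92 / (85.733333 × 1.853) = 0.125390
regime bands: climb J<0.2688 | cruise [0.2688, 0.5375) | windmill J≥0.5375
J = 0.1254 → climb

J = 0.1254, regime = climb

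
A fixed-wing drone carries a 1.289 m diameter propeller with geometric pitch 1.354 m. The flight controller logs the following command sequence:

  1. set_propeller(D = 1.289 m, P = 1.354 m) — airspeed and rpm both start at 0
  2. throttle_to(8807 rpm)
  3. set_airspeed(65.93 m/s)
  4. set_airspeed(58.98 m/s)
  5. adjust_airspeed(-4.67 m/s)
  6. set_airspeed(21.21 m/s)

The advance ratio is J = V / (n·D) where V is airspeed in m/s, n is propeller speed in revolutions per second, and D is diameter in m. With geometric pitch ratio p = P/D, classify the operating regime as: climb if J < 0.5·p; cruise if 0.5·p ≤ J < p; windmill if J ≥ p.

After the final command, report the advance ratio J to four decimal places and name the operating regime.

J = 0.1121, regime = climb

set_propeller: D = 1.289 m, P = 1.354 m (p = P/D = 1.050427); state ← (V=0, rpm=0)
throttle_to(8807): rpm ← 8807
set_airspeed(65.93): V ← 65.93 m/s
set_airspeed(58.98): V ← 58.98 m/s
adjust_airspeed(-4.67): V ← 58.98 -4.67 = 54.31 m/s
set_airspeed(21.21): V ← 21.21 m/s
final state: V = 21.21 m/s, rpm = 8807 → n = rpm/60 = 146.783333 rev/s
J = V / (n·D) = 21.21 / (146.783333 × 1.289) = 0.112101
regime bands: climb J<0.5252 | cruise [0.5252, 1.0504) | windmill J≥1.0504
J = 0.1121 → climb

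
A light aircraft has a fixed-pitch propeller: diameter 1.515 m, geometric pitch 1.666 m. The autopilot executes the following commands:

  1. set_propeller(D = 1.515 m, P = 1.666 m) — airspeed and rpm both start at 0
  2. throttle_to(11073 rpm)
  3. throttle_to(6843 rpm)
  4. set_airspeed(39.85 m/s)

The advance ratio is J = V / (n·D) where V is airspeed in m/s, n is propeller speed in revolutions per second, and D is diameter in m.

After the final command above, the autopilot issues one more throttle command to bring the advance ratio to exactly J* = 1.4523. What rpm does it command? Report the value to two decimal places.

set_propeller: D = 1.515 m, P = 1.666 m (p = P/D = 1.099670); state ← (V=0, rpm=0)
throttle_to(11073): rpm ← 11073
throttle_to(6843): rpm ← 6843
set_airspeed(39.85): V ← 39.85 m/s
final state: V = 39.85 m/s, rpm = 6843 → n = rpm/60 = 114.050000 rev/s
target J* = 1.4523; solve J* = V/(n·D) for n: n = V/(J*·D) = 39.85/(1.4523 × 1.515) = 18.111706 rev/s
rpm = 60·n = 1086.702349

rpm = 1086.70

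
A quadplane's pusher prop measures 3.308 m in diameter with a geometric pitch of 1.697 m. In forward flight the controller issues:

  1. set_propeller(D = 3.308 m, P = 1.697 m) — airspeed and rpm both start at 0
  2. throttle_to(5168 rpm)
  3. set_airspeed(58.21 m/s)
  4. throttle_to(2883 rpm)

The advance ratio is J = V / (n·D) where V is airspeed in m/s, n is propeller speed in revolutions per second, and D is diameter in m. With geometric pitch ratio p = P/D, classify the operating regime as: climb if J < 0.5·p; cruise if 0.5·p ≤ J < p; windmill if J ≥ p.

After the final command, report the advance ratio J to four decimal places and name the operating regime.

J = 0.3662, regime = cruise

set_propeller: D = 3.308 m, P = 1.697 m (p = P/D = 0.512999); state ← (V=0, rpm=0)
throttle_to(5168): rpm ← 5168
set_airspeed(58.21): V ← 58.21 m/s
throttle_to(2883): rpm ← 2883
final state: V = 58.21 m/s, rpm = 2883 → n = rpm/60 = 48.050000 rev/s
J = V / (n·D) = 58.21 / (48.050000 × 3.308) = 0.366217
regime bands: climb J<0.2565 | cruise [0.2565, 0.5130) | windmill J≥0.5130
J = 0.3662 → cruise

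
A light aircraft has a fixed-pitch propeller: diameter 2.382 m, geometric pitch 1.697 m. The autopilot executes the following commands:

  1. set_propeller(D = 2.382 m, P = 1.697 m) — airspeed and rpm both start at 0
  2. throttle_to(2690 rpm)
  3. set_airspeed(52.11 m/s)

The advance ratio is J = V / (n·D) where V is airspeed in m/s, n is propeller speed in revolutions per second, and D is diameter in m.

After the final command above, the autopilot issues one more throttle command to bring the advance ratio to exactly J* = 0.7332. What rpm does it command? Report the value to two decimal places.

set_propeller: D = 2.382 m, P = 1.697 m (p = P/D = 0.712427); state ← (V=0, rpm=0)
throttle_to(2690): rpm ← 2690
set_airspeed(52.11): V ← 52.11 m/s
final state: V = 52.11 m/s, rpm = 2690 → n = rpm/60 = 44.833333 rev/s
target J* = 0.7332; solve J* = V/(n·D) for n: n = V/(J*·D) = 52.11/(0.7332 × 2.382) = 29.837117 rev/s
rpm = 60·n = 1790.227030

rpm = 1790.23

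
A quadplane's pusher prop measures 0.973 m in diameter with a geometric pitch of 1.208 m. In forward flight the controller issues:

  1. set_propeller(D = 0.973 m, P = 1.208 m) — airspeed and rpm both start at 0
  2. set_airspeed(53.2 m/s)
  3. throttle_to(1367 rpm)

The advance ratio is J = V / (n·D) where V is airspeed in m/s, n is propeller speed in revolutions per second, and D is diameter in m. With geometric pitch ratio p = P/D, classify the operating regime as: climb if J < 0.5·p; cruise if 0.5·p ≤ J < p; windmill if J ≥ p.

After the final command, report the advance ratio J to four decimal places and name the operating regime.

J = 2.3998, regime = windmill

set_propeller: D = 0.973 m, P = 1.208 m (p = P/D = 1.241521); state ← (V=0, rpm=0)
set_airspeed(53.2): V ← 53.2 m/s
throttle_to(1367): rpm ← 1367
final state: V = 53.2 m/s, rpm = 1367 → n = rpm/60 = 22.783333 rev/s
J = V / (n·D) = 53.2 / (22.783333 × 0.973) = 2.399836
regime bands: climb J<0.6208 | cruise [0.6208, 1.2415) | windmill J≥1.2415
J = 2.3998 → windmill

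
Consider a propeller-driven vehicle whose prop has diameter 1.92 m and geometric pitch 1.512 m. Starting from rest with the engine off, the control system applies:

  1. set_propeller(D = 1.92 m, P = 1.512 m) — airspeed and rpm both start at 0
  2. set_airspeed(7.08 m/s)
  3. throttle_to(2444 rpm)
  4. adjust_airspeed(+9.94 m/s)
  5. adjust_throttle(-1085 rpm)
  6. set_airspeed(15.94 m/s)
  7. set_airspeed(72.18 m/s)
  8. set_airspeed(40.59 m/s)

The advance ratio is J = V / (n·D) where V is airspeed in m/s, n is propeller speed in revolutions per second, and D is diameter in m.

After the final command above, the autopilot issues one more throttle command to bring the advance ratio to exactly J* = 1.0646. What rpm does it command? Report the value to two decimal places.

rpm = 1191.47

set_propeller: D = 1.92 m, P = 1.512 m (p = P/D = 0.787500); state ← (V=0, rpm=0)
set_airspeed(7.08): V ← 7.08 m/s
throttle_to(2444): rpm ← 2444
adjust_airspeed(+9.94): V ← 7.08 +9.94 = 17.02 m/s
adjust_throttle(-1085): rpm ← 2444 -1085 = 1359
set_airspeed(15.94): V ← 15.94 m/s
set_airspeed(72.18): V ← 72.18 m/s
set_airspeed(40.59): V ← 40.59 m/s
final state: V = 40.59 m/s, rpm = 1359 → n = rpm/60 = 22.650000 rev/s
target J* = 1.0646; solve J* = V/(n·D) for n: n = V/(J*·D) = 40.59/(1.0646 × 1.92) = 19.857810 rev/s
rpm = 60·n = 1191.468627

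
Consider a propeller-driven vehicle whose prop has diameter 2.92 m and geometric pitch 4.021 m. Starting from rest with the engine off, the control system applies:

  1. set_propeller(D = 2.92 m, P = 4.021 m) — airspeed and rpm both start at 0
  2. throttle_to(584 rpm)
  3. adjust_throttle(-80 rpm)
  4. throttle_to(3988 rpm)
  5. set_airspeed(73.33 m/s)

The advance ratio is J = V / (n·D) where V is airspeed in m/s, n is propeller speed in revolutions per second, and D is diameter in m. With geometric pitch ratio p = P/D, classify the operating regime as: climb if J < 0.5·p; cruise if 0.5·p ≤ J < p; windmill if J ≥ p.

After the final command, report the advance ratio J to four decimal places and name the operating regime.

J = 0.3778, regime = climb

set_propeller: D = 2.92 m, P = 4.021 m (p = P/D = 1.377055); state ← (V=0, rpm=0)
throttle_to(584): rpm ← 584
adjust_throttle(-80): rpm ← 584 -80 = 504
throttle_to(3988): rpm ← 3988
set_airspeed(73.33): V ← 73.33 m/s
final state: V = 73.33 m/s, rpm = 3988 → n = rpm/60 = 66.466667 rev/s
J = V / (n·D) = 73.33 / (66.466667 × 2.92) = 0.377829
regime bands: climb J<0.6885 | cruise [0.6885, 1.3771) | windmill J≥1.3771
J = 0.3778 → climb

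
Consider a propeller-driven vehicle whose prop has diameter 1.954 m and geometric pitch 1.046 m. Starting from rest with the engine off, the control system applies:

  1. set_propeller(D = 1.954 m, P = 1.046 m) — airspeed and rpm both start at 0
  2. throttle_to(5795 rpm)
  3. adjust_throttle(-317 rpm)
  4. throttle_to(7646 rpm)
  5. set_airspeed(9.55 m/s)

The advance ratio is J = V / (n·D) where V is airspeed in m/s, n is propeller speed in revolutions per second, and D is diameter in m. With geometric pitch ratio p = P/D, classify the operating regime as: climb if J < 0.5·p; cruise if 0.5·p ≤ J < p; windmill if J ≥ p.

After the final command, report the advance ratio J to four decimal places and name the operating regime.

set_propeller: D = 1.954 m, P = 1.046 m (p = P/D = 0.535312); state ← (V=0, rpm=0)
throttle_to(5795): rpm ← 5795
adjust_throttle(-317): rpm ← 5795 -317 = 5478
throttle_to(7646): rpm ← 7646
set_airspeed(9.55): V ← 9.55 m/s
final state: V = 9.55 m/s, rpm = 7646 → n = rpm/60 = 127.433333 rev/s
J = V / (n·D) = 9.55 / (127.433333 × 1.954) = 0.038353
regime bands: climb J<0.2677 | cruise [0.2677, 0.5353) | windmill J≥0.5353
J = 0.0384 → climb

J = 0.0384, regime = climb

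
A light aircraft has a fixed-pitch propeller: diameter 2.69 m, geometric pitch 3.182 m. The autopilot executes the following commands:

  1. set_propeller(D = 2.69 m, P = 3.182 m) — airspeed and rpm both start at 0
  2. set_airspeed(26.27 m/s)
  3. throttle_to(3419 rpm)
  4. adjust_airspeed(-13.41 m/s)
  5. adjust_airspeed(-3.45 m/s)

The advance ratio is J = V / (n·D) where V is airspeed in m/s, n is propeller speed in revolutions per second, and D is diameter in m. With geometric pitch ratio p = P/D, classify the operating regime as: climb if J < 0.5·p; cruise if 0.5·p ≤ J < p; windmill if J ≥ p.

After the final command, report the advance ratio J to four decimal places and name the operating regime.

J = 0.0614, regime = climb

set_propeller: D = 2.69 m, P = 3.182 m (p = P/D = 1.182900); state ← (V=0, rpm=0)
set_airspeed(26.27): V ← 26.27 m/s
throttle_to(3419): rpm ← 3419
adjust_airspeed(-13.41): V ← 26.27 -13.41 = 12.86 m/s
adjust_airspeed(-3.45): V ← 12.86 -3.45 = 9.41 m/s
final state: V = 9.41 m/s, rpm = 3419 → n = rpm/60 = 56.983333 rev/s
J = V / (n·D) = 9.41 / (56.983333 × 2.69) = 0.061389
regime bands: climb J<0.5914 | cruise [0.5914, 1.1829) | windmill J≥1.1829
J = 0.0614 → climb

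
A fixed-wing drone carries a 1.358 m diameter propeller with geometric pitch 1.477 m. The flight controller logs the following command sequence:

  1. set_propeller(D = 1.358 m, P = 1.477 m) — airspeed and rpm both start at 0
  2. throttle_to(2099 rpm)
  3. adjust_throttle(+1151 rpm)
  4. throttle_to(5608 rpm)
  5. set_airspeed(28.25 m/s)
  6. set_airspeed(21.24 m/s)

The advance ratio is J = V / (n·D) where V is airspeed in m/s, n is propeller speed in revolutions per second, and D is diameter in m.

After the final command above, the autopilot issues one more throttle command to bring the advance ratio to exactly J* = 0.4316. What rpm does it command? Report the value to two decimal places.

set_propeller: D = 1.358 m, P = 1.477 m (p = P/D = 1.087629); state ← (V=0, rpm=0)
throttle_to(2099): rpm ← 2099
adjust_throttle(+1151): rpm ← 2099 +1151 = 3250
throttle_to(5608): rpm ← 5608
set_airspeed(28.25): V ← 28.25 m/s
set_airspeed(21.24): V ← 21.24 m/s
final state: V = 21.24 m/s, rpm = 5608 → n = rpm/60 = 93.466667 rev/s
target J* = 0.4316; solve J* = V/(n·D) for n: n = V/(J*·D) = 21.24/(0.4316 × 1.358) = 36.238758 rev/s
rpm = 60·n = 2174.325488

rpm = 2174.33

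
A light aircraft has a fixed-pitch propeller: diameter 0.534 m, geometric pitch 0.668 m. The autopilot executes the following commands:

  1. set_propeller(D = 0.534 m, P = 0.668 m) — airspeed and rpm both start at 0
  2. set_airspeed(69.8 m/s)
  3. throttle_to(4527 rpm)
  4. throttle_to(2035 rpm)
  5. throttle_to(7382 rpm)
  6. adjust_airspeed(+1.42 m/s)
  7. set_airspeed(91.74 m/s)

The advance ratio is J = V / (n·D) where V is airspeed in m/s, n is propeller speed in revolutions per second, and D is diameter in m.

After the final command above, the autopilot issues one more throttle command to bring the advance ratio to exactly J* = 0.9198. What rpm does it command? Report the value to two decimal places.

set_propeller: D = 0.534 m, P = 0.668 m (p = P/D = 1.250936); state ← (V=0, rpm=0)
set_airspeed(69.8): V ← 69.8 m/s
throttle_to(4527): rpm ← 4527
throttle_to(2035): rpm ← 2035
throttle_to(7382): rpm ← 7382
adjust_airspeed(+1.42): V ← 69.8 +1.42 = 71.22 m/s
set_airspeed(91.74): V ← 91.74 m/s
final state: V = 91.74 m/s, rpm = 7382 → n = rpm/60 = 123.033333 rev/s
target J* = 0.9198; solve J* = V/(n·D) for n: n = V/(J*·D) = 91.74/(0.9198 × 0.534) = 186.777292 rev/s
rpm = 60·n = 11206.637496

rpm = 11206.64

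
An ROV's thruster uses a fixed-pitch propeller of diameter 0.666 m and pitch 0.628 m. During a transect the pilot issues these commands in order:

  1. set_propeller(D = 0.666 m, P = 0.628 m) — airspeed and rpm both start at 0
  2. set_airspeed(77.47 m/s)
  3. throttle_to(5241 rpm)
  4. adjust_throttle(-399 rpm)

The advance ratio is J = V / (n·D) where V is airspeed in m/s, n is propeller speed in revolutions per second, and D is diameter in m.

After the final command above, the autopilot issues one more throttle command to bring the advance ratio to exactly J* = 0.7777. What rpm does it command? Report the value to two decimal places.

set_propeller: D = 0.666 m, P = 0.628 m (p = P/D = 0.942943); state ← (V=0, rpm=0)
set_airspeed(77.47): V ← 77.47 m/s
throttle_to(5241): rpm ← 5241
adjust_throttle(-399): rpm ← 5241 -399 = 4842
final state: V = 77.47 m/s, rpm = 4842 → n = rpm/60 = 80.700000 rev/s
target J* = 0.7777; solve J* = V/(n·D) for n: n = V/(J*·D) = 77.47/(0.7777 × 0.666) = 149.570942 rev/s
rpm = 60·n = 8974.256499

rpm = 8974.26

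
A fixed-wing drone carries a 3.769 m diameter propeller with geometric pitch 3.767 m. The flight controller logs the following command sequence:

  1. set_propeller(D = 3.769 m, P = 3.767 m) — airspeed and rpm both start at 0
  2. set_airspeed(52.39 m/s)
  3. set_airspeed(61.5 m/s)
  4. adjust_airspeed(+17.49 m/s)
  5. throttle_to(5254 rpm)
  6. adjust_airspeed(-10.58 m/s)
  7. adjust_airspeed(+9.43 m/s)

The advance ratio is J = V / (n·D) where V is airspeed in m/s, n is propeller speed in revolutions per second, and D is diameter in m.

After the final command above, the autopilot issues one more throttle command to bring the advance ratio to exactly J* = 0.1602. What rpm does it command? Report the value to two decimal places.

set_propeller: D = 3.769 m, P = 3.767 m (p = P/D = 0.999469); state ← (V=0, rpm=0)
set_airspeed(52.39): V ← 52.39 m/s
set_airspeed(61.5): V ← 61.5 m/s
adjust_airspeed(+17.49): V ← 61.5 +17.49 = 78.99 m/s
throttle_to(5254): rpm ← 5254
adjust_airspeed(-10.58): V ← 78.99 -10.58 = 68.41 m/s
adjust_airspeed(+9.43): V ← 68.41 +9.43 = 77.84 m/s
final state: V = 77.84 m/s, rpm = 5254 → n = rpm/60 = 87.566667 rev/s
target J* = 0.1602; solve J* = V/(n·D) for n: n = V/(J*·D) = 77.84/(0.1602 × 3.769) = 128.918184 rev/s
rpm = 60·n = 7735.091019

rpm = 7735.09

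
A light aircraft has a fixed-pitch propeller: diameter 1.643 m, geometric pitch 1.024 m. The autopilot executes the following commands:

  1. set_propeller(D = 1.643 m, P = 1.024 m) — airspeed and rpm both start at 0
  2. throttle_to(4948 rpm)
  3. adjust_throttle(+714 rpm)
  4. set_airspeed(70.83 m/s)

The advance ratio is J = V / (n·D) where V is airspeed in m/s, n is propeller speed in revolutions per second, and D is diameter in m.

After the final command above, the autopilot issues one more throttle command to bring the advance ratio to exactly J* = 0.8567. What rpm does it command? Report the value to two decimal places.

set_propeller: D = 1.643 m, P = 1.024 m (p = P/D = 0.623250); state ← (V=0, rpm=0)
throttle_to(4948): rpm ← 4948
adjust_throttle(+714): rpm ← 4948 +714 = 5662
set_airspeed(70.83): V ← 70.83 m/s
final state: V = 70.83 m/s, rpm = 5662 → n = rpm/60 = 94.366667 rev/s
target J* = 0.8567; solve J* = V/(n·D) for n: n = V/(J*·D) = 70.83/(0.8567 × 1.643) = 50.321191 rev/s
rpm = 60·n = 3019.271460

rpm = 3019.27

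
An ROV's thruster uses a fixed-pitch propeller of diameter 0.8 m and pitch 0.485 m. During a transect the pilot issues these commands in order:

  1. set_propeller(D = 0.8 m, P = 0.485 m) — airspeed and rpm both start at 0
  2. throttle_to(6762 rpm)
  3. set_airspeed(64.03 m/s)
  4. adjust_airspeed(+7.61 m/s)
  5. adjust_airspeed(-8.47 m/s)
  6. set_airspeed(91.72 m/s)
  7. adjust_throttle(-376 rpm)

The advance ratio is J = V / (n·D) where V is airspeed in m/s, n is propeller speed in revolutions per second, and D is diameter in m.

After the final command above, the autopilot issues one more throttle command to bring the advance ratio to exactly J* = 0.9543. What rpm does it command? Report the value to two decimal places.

set_propeller: D = 0.8 m, P = 0.485 m (p = P/D = 0.606250); state ← (V=0, rpm=0)
throttle_to(6762): rpm ← 6762
set_airspeed(64.03): V ← 64.03 m/s
adjust_airspeed(+7.61): V ← 64.03 +7.61 = 71.64 m/s
adjust_airspeed(-8.47): V ← 71.64 -8.47 = 63.17 m/s
set_airspeed(91.72): V ← 91.72 m/s
adjust_throttle(-376): rpm ← 6762 -376 = 6386
final state: V = 91.72 m/s, rpm = 6386 → n = rpm/60 = 106.433333 rev/s
target J* = 0.9543; solve J* = V/(n·D) for n: n = V/(J*·D) = 91.72/(0.9543 × 0.8) = 120.140417 rev/s
rpm = 60·n = 7208.425024

rpm = 7208.43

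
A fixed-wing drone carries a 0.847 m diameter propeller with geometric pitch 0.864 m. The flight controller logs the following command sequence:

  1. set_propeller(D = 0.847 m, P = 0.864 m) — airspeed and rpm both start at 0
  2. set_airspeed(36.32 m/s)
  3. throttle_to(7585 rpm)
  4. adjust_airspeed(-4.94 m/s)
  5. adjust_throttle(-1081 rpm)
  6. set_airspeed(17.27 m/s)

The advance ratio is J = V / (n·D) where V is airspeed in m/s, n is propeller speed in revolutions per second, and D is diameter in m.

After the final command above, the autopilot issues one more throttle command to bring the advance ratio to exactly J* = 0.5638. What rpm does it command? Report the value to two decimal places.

rpm = 2169.88

set_propeller: D = 0.847 m, P = 0.864 m (p = P/D = 1.020071); state ← (V=0, rpm=0)
set_airspeed(36.32): V ← 36.32 m/s
throttle_to(7585): rpm ← 7585
adjust_airspeed(-4.94): V ← 36.32 -4.94 = 31.38 m/s
adjust_throttle(-1081): rpm ← 7585 -1081 = 6504
set_airspeed(17.27): V ← 17.27 m/s
final state: V = 17.27 m/s, rpm = 6504 → n = rpm/60 = 108.400000 rev/s
target J* = 0.5638; solve J* = V/(n·D) for n: n = V/(J*·D) = 17.27/(0.5638 × 0.847) = 36.164616 rev/s
rpm = 60·n = 2169.876948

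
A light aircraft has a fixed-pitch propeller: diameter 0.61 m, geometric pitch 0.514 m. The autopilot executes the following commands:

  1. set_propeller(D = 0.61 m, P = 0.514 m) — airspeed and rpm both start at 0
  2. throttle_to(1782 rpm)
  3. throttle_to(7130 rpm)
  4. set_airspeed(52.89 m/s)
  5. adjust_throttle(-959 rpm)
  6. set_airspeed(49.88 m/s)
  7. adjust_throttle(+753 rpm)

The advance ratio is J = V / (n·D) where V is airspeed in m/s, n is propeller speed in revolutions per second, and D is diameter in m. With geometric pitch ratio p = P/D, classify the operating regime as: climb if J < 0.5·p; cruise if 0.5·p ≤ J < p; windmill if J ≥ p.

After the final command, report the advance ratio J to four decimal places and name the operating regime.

J = 0.7086, regime = cruise

set_propeller: D = 0.61 m, P = 0.514 m (p = P/D = 0.842623); state ← (V=0, rpm=0)
throttle_to(1782): rpm ← 1782
throttle_to(7130): rpm ← 7130
set_airspeed(52.89): V ← 52.89 m/s
adjust_throttle(-959): rpm ← 7130 -959 = 6171
set_airspeed(49.88): V ← 49.88 m/s
adjust_throttle(+753): rpm ← 6171 +753 = 6924
final state: V = 49.88 m/s, rpm = 6924 → n = rpm/60 = 115.400000 rev/s
J = V / (n·D) = 49.88 / (115.400000 × 0.61) = 0.708583
regime bands: climb J<0.4213 | cruise [0.4213, 0.8426) | windmill J≥0.8426
J = 0.7086 → cruise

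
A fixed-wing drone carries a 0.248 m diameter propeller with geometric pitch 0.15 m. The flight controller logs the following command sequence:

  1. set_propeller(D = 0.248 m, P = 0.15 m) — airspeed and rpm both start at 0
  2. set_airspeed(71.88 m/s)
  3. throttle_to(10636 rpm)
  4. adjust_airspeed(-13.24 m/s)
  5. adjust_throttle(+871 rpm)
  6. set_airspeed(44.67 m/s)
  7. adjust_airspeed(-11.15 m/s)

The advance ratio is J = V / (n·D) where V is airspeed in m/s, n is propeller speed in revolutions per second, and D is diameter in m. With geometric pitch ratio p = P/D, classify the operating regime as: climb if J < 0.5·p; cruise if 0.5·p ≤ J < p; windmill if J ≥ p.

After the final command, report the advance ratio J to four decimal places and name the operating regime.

J = 0.7048, regime = windmill

set_propeller: D = 0.248 m, P = 0.15 m (p = P/D = 0.604839); state ← (V=0, rpm=0)
set_airspeed(71.88): V ← 71.88 m/s
throttle_to(10636): rpm ← 10636
adjust_airspeed(-13.24): V ← 71.88 -13.24 = 58.64 m/s
adjust_throttle(+871): rpm ← 10636 +871 = 11507
set_airspeed(44.67): V ← 44.67 m/s
adjust_airspeed(-11.15): V ← 44.67 -11.15 = 33.52 m/s
final state: V = 33.52 m/s, rpm = 11507 → n = rpm/60 = 191.783333 rev/s
J = V / (n·D) = 33.52 / (191.783333 × 0.248) = 0.704760
regime bands: climb J<0.3024 | cruise [0.3024, 0.6048) | windmill J≥0.6048
J = 0.7048 → windmill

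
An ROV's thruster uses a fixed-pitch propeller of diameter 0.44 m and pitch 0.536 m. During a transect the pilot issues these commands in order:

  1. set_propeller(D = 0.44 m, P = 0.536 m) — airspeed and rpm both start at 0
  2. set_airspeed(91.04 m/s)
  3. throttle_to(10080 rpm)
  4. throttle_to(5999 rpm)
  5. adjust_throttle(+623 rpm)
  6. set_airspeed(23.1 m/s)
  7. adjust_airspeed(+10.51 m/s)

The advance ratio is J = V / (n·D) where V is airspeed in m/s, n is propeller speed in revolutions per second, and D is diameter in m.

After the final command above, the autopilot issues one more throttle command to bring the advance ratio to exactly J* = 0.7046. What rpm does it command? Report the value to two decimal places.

rpm = 6504.66

set_propeller: D = 0.44 m, P = 0.536 m (p = P/D = 1.218182); state ← (V=0, rpm=0)
set_airspeed(91.04): V ← 91.04 m/s
throttle_to(10080): rpm ← 10080
throttle_to(5999): rpm ← 5999
adjust_throttle(+623): rpm ← 5999 +623 = 6622
set_airspeed(23.1): V ← 23.1 m/s
adjust_airspeed(+10.51): V ← 23.1 +10.51 = 33.61 m/s
final state: V = 33.61 m/s, rpm = 6622 → n = rpm/60 = 110.366667 rev/s
target J* = 0.7046; solve J* = V/(n·D) for n: n = V/(J*·D) = 33.61/(0.7046 × 0.44) = 108.410962 rev/s
rpm = 60·n = 6504.657704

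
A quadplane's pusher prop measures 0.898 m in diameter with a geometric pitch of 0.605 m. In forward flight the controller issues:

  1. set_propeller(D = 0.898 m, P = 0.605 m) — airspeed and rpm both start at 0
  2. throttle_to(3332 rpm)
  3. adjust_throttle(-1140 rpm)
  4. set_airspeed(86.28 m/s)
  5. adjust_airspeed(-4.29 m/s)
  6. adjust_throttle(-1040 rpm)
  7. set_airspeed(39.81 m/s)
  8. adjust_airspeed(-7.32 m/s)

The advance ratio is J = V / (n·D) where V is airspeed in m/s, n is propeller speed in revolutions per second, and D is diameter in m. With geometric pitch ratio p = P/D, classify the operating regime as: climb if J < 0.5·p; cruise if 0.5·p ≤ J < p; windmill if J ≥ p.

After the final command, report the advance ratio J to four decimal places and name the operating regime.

J = 1.8844, regime = windmill

set_propeller: D = 0.898 m, P = 0.605 m (p = P/D = 0.673719); state ← (V=0, rpm=0)
throttle_to(3332): rpm ← 3332
adjust_throttle(-1140): rpm ← 3332 -1140 = 2192
set_airspeed(86.28): V ← 86.28 m/s
adjust_airspeed(-4.29): V ← 86.28 -4.29 = 81.99 m/s
adjust_throttle(-1040): rpm ← 2192 -1040 = 1152
set_airspeed(39.81): V ← 39.81 m/s
adjust_airspeed(-7.32): V ← 39.81 -7.32 = 32.49 m/s
final state: V = 32.49 m/s, rpm = 1152 → n = rpm/60 = 19.200000 rev/s
J = V / (n·D) = 32.49 / (19.200000 × 0.898) = 1.884396
regime bands: climb J<0.3369 | cruise [0.3369, 0.6737) | windmill J≥0.6737
J = 1.8844 → windmill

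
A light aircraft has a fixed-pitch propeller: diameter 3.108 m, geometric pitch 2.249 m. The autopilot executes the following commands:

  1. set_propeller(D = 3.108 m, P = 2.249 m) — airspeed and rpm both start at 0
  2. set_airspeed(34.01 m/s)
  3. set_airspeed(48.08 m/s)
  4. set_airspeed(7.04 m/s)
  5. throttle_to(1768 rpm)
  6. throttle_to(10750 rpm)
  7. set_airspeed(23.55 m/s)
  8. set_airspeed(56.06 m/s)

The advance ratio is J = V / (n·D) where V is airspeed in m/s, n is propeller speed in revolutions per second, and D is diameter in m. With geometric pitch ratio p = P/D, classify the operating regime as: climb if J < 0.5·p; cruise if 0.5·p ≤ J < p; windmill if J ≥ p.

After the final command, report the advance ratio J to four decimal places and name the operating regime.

set_propeller: D = 3.108 m, P = 2.249 m (p = P/D = 0.723616); state ← (V=0, rpm=0)
set_airspeed(34.01): V ← 34.01 m/s
set_airspeed(48.08): V ← 48.08 m/s
set_airspeed(7.04): V ← 7.04 m/s
throttle_to(1768): rpm ← 1768
throttle_to(10750): rpm ← 10750
set_airspeed(23.55): V ← 23.55 m/s
set_airspeed(56.06): V ← 56.06 m/s
final state: V = 56.06 m/s, rpm = 10750 → n = rpm/60 = 179.166667 rev/s
J = V / (n·D) = 56.06 / (179.166667 × 3.108) = 0.100673
regime bands: climb J<0.3618 | cruise [0.3618, 0.7236) | windmill J≥0.7236
J = 0.1007 → climb

J = 0.1007, regime = climb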